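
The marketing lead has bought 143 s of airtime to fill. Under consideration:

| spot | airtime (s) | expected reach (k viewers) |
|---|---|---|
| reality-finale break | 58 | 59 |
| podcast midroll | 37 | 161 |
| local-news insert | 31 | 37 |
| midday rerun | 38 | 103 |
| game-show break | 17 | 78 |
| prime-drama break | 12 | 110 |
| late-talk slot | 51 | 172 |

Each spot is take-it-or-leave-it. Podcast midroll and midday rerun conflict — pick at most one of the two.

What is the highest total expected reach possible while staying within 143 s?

Taking podcast midroll + game-show break + prime-drama break + late-talk slot: 117 s used, 521 in expected reach.
Next best is podcast midroll + local-news insert + prime-drama break + late-talk slot at 480 (131 s) — short by 41.

521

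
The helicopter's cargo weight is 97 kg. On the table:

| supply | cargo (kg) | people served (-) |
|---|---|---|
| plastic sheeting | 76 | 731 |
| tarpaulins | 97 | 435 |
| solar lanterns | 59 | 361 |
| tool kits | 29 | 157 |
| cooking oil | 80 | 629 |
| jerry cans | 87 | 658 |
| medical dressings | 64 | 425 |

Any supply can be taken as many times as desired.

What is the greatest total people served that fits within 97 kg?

731

Taking plastic sheeting: 76 kg used, 731 in people served.
No other feasible combination exceeds 731.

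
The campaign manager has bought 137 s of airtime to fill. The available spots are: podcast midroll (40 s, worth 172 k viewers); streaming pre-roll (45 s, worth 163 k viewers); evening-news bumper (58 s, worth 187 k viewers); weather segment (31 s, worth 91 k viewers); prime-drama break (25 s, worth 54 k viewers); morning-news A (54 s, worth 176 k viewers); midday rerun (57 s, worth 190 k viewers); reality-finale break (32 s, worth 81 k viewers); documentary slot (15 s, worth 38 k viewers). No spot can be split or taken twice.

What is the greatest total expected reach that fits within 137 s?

464

Density check — podcast midroll 4.30, streaming pre-roll 3.62, midday rerun 3.33 are the best per s.
Taking podcast midroll + streaming pre-roll + weather segment + documentary slot: 131 s used, 464 in expected reach.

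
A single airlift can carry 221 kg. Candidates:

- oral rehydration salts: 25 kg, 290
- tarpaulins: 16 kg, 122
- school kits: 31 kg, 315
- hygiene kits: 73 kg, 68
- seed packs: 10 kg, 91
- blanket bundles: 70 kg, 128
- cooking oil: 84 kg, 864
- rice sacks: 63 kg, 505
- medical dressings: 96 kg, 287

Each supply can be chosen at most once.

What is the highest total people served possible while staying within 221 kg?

By people served per kg: oral rehydration salts 11.60, cooking oil 10.29, school kits 10.16 lead.
Filling by ratio: oral rehydration salts + school kits + seed packs + cooking oil + rice sacks for 2065, with 8 kg left unused.
The 10 kg tied up in seed packs is better spent on tarpaulins — total rises to 2096 (219 kg).
Every other selection either busts 221 kg or fails to beat 2096.

2096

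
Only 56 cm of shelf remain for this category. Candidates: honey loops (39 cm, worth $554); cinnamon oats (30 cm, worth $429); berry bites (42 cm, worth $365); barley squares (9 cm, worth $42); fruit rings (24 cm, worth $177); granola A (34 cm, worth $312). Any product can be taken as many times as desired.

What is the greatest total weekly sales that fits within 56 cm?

606

Density check — cinnamon oats 14.30, honey loops 14.21, granola A 9.18 are the best per cm.
Cinnamon oats + fruit rings uses 54 of the 56 cm and totals 606.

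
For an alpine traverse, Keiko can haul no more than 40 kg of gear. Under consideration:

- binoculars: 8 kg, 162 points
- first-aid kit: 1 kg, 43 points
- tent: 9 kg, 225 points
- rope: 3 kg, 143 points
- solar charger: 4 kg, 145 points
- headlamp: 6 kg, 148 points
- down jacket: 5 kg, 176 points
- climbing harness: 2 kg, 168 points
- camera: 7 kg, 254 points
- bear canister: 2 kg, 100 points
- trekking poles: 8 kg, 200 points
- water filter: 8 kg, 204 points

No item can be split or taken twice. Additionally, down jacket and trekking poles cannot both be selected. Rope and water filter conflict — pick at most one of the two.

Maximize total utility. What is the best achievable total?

1402

Density check — climbing harness 84.00, bear canister 50.00, rope 47.67, first-aid kit 43.00 are the best per kg.
Taking first-aid kit + tent + rope + solar charger + headlamp + down jacket + climbing harness + camera + bear canister: 39 kg used, 1402 in utility.
Next best is binoculars + tent + rope + solar charger + down jacket + climbing harness + camera + bear canister at 1373 (40 kg) — short by 29.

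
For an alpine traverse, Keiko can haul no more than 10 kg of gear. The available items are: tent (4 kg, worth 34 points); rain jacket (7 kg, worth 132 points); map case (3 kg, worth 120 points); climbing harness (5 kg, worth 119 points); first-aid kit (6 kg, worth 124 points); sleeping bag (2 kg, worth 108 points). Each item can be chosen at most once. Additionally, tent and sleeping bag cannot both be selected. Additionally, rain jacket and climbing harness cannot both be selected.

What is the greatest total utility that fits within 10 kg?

347

By utility per kg: sleeping bag 54.00, map case 40.00, climbing harness 23.80 lead.
Taking map case + climbing harness + sleeping bag: 10 kg used, 347 in utility.
The closest alternative, rain jacket + map case, reaches only 252.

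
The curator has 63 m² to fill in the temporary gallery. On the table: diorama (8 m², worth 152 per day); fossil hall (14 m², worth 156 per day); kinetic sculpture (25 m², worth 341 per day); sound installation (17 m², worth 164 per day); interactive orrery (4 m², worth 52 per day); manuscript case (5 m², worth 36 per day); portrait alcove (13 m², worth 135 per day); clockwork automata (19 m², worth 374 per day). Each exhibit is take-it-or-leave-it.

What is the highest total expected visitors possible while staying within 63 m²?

Diorama + kinetic sculpture + interactive orrery + manuscript case + clockwork automata uses 61 of the 63 m² and totals 955.
Next best is fossil hall + kinetic sculpture + interactive orrery + clockwork automata at 923 (62 m²) — short by 32.

955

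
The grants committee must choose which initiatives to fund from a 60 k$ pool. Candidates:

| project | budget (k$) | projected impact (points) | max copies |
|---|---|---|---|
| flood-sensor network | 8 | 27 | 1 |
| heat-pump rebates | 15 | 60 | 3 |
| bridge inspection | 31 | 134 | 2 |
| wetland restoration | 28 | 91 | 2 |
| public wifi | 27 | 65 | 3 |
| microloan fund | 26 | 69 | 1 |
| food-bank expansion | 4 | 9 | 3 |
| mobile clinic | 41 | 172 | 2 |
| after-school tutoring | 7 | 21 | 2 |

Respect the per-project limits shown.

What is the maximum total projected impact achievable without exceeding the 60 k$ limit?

241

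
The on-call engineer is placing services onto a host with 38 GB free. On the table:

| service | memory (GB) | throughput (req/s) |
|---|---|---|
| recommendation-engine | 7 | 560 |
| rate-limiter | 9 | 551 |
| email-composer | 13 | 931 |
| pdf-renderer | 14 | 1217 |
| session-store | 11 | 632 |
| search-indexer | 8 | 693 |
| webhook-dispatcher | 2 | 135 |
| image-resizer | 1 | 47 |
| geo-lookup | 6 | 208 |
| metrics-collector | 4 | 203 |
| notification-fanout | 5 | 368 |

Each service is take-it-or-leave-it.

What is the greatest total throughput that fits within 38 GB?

3041

Filling by ratio: recommendation-engine + pdf-renderer + search-indexer + webhook-dispatcher + image-resizer + notification-fanout for 3020, with 1 GB left unused.
Dropping webhook-dispatcher and image-resizer frees 3 GB; slotting in metrics-collector (4 GB) lifts the total to 3041 at 38 GB.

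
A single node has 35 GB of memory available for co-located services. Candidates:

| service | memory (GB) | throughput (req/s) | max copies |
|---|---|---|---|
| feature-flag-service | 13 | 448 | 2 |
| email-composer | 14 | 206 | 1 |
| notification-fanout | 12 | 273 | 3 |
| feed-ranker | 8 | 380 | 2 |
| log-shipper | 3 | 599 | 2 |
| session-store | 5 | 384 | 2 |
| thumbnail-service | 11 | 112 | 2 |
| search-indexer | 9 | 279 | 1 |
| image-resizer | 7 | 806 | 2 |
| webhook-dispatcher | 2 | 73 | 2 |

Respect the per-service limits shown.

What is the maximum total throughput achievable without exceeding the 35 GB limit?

Taking 2×log-shipper + 2×session-store + 2×image-resizer + 2×webhook-dispatcher: 34 GB used, 3724 in throughput.
No other feasible combination exceeds 3724.

3724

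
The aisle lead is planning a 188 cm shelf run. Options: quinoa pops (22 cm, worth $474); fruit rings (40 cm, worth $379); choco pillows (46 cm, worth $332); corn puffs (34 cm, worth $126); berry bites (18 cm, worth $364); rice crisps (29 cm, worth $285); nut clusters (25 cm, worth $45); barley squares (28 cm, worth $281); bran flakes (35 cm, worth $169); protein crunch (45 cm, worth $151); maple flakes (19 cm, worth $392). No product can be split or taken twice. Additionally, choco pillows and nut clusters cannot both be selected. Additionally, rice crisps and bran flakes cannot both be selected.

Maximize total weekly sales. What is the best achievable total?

2226

Density check — quinoa pops 21.55, maple flakes 20.63, berry bites 20.22 are the best per cm.
A density-first pass picks quinoa pops + fruit rings + berry bites + rice crisps + nut clusters + barley squares + maple flakes — 2220 at 181 cm.
Replace nut clusters and barley squares with choco pillows: the trade gains 6 net, giving 2226 at 174 cm.
Runner-up quinoa pops + fruit rings + choco pillows + berry bites + barley squares + maple flakes tops out at 2222.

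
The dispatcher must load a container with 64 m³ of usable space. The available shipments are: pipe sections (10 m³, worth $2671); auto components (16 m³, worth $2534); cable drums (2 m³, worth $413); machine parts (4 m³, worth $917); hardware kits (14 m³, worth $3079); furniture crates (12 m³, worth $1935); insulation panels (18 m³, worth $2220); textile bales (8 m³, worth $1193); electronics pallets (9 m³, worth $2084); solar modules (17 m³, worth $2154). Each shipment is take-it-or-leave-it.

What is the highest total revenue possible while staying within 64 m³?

12891

The ratio heuristic lands on pipe sections + cable drums + machine parts + hardware kits + furniture crates + textile bales + electronics pallets (12292) but leaves 5 m³ idle.
The 12 m³ tied up in furniture crates is better spent on auto components — total rises to 12891 (63 m³).
Runner-up pipe sections + auto components + cable drums + hardware kits + furniture crates + electronics pallets tops out at 12716.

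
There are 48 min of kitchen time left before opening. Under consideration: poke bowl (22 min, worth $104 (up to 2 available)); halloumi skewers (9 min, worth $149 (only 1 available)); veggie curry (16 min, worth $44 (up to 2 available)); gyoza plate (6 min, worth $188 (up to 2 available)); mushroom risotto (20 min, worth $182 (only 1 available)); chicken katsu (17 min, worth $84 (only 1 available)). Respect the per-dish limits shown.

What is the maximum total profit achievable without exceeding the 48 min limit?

707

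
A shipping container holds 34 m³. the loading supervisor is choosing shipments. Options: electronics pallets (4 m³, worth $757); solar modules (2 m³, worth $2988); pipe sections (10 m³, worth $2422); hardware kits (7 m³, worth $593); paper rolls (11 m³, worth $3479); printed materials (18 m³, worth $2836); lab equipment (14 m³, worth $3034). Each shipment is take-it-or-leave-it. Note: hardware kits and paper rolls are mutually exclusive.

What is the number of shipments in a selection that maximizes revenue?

The maximum revenue within 34 m³ is 10258.
One optimal bundle: electronics pallets + solar modules + paper rolls + lab equipment (31 m³).
All optima have 4 shipments.

4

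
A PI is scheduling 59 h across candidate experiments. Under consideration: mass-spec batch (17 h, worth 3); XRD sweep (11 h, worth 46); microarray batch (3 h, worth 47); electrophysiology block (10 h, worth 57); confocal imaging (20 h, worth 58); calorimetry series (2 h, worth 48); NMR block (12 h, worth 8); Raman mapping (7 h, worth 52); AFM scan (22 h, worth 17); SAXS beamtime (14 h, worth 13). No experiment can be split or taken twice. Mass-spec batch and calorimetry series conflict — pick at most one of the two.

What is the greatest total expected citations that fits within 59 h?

308

By expected citations per h: calorimetry series 24.00, microarray batch 15.67, Raman mapping 7.43, electrophysiology block 5.70 lead.
XRD sweep + microarray batch + electrophysiology block + confocal imaging + calorimetry series + Raman mapping uses 53 of the 59 h and totals 308.
Next best is microarray batch + electrophysiology block + confocal imaging + calorimetry series + Raman mapping + SAXS beamtime at 275 (56 h) — short by 33.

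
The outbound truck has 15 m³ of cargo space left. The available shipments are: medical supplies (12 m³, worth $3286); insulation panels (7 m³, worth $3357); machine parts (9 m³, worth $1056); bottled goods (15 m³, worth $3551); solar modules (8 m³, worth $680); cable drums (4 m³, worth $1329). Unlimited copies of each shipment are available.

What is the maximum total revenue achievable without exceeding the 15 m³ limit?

Taking 2×insulation panels: 14 m³ used, 6714 in revenue.
That's the maximum — no swap from here does better than 6714.

6714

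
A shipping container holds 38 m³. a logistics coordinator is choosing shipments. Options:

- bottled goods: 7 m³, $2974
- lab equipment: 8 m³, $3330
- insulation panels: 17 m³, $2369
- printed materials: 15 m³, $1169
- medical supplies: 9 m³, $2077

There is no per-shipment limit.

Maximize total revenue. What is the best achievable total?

15938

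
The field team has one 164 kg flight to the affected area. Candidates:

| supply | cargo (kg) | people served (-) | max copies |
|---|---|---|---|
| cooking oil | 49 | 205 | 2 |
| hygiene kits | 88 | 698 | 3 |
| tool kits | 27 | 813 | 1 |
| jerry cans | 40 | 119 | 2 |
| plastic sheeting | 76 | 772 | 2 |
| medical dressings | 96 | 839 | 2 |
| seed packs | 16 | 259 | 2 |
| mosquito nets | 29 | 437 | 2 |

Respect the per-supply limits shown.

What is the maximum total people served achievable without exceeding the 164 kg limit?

Filling by ratio: tool kits + jerry cans + 2×seed packs + 2×mosquito nets for 2324, with 7 kg left unused.
Replace jerry cans and mosquito nets with plastic sheeting: the trade gains 216 net, giving 2540 at 164 kg.
Every other selection either busts 164 kg or exceeds an availability limit or fails to beat 2540.

2540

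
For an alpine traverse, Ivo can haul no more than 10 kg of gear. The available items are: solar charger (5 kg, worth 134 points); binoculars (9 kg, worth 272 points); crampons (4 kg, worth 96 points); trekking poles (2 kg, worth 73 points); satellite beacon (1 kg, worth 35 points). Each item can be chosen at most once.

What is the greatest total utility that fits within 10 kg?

307

Ranking by ratio (utility/kg): trekking poles 36.50, satellite beacon 35.00, binoculars 30.22.
A density-first pass picks solar charger + trekking poles + satellite beacon — 242 at 8 kg.
Replace solar charger and trekking poles with binoculars: the trade gains 65 net, giving 307 at 10 kg.
An exhaustive check of the 32 subsets confirms 307.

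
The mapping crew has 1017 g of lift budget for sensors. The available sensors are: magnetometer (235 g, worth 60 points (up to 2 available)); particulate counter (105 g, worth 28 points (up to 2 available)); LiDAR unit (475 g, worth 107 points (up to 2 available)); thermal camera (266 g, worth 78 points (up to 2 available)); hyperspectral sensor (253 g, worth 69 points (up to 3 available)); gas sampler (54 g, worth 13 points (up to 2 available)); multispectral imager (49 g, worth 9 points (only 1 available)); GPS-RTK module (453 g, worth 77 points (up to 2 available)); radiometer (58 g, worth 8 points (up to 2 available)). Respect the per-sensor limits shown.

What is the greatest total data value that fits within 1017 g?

Taking 2×particulate counter + 2×thermal camera + hyperspectral sensor: 995 g used, 281 in data value.
The spare 22 g is too small for any remaining sensor, and no exchange beats 281.

281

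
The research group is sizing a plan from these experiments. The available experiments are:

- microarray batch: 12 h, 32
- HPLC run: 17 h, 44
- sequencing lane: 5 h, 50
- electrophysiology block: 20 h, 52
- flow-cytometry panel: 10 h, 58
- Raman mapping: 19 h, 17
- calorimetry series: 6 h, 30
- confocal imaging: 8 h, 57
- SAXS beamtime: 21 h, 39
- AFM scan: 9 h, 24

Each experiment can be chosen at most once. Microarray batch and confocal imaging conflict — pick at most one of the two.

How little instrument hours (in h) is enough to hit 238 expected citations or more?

46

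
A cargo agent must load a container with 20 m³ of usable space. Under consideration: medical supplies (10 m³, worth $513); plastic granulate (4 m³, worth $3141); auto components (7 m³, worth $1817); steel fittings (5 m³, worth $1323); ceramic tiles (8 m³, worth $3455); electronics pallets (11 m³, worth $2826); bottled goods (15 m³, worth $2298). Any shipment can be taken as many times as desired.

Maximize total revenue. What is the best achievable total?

The ratio ordering already packs tightly: 5×plastic granulate, 20 m³, 15705.

15705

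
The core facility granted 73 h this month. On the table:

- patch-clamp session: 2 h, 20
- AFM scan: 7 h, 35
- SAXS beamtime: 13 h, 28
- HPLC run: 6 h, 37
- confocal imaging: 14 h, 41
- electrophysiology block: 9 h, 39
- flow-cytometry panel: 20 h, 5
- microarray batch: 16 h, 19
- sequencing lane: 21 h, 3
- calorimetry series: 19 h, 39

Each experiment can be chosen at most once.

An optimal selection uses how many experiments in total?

7

The maximum expected citations within 73 h is 239.
For example patch-clamp session + AFM scan + SAXS beamtime + HPLC run + confocal imaging + electrophysiology block + calorimetry series achieves it, using 70 h.
All optima have 7 experiments.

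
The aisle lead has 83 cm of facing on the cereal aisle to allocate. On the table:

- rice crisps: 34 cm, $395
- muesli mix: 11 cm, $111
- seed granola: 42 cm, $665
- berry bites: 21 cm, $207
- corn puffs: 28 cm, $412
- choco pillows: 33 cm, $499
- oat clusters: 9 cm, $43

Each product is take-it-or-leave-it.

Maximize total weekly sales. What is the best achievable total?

A density-first pass picks seed granola + choco pillows — 1164 at 75 cm.
Replace choco pillows with muesli mix + corn puffs: the trade gains 24 net, giving 1188 at 81 cm.
The closest alternative, seed granola + choco pillows, reaches only 1164.

1188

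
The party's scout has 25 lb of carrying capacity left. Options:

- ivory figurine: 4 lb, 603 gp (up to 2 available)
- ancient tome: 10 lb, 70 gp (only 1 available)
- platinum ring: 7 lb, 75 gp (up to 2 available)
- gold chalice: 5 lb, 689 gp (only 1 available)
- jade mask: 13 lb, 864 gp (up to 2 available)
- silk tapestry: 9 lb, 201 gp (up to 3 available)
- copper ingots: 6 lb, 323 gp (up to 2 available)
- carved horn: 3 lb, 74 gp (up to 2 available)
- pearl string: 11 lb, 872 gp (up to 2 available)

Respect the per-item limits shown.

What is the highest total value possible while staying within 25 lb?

2767

Taking 2×ivory figurine + gold chalice + pearl string: 24 lb used, 2767 in value.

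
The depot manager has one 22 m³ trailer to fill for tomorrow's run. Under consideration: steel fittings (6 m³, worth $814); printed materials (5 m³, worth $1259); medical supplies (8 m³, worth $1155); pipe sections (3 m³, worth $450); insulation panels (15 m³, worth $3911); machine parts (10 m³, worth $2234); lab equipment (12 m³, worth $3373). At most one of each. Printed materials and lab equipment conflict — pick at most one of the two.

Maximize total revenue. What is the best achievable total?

Machine parts + lab equipment uses 22 of the 22 m³ and totals 5607.

5607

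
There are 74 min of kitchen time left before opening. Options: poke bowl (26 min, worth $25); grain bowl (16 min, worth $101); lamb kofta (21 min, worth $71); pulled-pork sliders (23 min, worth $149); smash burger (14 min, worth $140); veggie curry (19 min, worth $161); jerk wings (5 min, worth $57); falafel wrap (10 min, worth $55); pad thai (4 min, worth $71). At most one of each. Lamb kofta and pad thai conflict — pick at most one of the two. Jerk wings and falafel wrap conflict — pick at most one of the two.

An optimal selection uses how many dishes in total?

Best achievable profit is 578.
pulled-pork sliders + smash burger + veggie curry + jerk wings + pad thai hits 578 at 65 min.
Any selection reaching 578 contains exactly 5 dishes.

5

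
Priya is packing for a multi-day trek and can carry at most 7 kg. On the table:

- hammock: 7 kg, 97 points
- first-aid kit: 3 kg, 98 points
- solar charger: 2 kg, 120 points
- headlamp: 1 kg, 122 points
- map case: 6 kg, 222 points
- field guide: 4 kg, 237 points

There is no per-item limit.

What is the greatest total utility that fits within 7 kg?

Density check — headlamp 122.00, solar charger 60.00, field guide 59.25 are the best per kg.
The ratio ordering already packs tightly: 7×headlamp, 7 kg, 854.

854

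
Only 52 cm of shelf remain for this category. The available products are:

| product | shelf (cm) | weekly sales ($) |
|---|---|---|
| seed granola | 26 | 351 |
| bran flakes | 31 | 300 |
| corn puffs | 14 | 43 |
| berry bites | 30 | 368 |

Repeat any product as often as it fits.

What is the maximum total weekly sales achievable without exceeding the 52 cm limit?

Best packing: 2×seed granola — 52 cm, 702 total.
Nothing else within 52 cm beats 702.

702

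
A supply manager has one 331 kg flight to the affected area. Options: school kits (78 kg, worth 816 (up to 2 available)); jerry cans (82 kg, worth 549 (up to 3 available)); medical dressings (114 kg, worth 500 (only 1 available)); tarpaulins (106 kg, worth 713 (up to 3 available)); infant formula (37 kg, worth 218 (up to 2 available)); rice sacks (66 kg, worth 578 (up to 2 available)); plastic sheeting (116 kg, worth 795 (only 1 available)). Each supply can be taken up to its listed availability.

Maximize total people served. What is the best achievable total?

Density check — school kits 10.46, rice sacks 8.76, plastic sheeting 6.85 are the best per kg.
Best packing: 2×school kits + infant formula + 2×rice sacks — 325 kg, 3006 total.
The spare 6 kg is too small for any remaining supply, and no exchange beats 3006.

3006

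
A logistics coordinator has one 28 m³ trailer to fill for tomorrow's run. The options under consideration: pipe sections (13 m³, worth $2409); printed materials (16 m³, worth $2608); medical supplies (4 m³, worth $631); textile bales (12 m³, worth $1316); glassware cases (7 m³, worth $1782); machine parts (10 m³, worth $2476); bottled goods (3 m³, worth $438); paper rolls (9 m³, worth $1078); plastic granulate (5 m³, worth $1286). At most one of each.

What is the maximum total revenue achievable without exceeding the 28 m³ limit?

6175

Taking medical supplies + glassware cases + machine parts + plastic granulate: 26 m³ used, 6175 in revenue.
Next best is pipe sections + machine parts + plastic granulate at 6171 (28 m³) — short by 4.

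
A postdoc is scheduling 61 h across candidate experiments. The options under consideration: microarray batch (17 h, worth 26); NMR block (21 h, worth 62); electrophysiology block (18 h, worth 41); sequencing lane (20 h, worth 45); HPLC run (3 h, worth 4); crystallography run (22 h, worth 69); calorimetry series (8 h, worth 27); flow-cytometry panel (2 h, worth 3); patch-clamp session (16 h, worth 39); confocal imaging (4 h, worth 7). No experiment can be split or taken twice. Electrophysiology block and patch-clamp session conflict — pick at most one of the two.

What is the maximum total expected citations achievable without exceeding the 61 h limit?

By expected citations per h: calorimetry series 3.38, crystallography run 3.14, NMR block 2.95, patch-clamp session 2.44 lead.
Filling by ratio: NMR block + HPLC run + crystallography run + calorimetry series + flow-cytometry panel + confocal imaging for 172, with 1 h left unused.
The 15 h tied up in HPLC run and calorimetry series and confocal imaging is better spent on patch-clamp session — total rises to 173 (61 h).
Next best is NMR block + electrophysiology block + crystallography run at 172 (61 h) — short by 1.

173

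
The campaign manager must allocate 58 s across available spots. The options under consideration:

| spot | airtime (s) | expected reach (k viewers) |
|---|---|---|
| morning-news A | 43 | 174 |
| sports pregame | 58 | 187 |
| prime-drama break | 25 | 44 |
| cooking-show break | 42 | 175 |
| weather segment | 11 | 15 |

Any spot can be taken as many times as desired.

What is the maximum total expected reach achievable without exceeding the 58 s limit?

Density check — cooking-show break 4.17, morning-news A 4.05, sports pregame 3.22, prime-drama break 1.76 are the best per s.
Taking cooking-show break + weather segment: 53 s used, 190 in expected reach.
The spare 5 s is too small for any remaining spot, and no exchange beats 190.

190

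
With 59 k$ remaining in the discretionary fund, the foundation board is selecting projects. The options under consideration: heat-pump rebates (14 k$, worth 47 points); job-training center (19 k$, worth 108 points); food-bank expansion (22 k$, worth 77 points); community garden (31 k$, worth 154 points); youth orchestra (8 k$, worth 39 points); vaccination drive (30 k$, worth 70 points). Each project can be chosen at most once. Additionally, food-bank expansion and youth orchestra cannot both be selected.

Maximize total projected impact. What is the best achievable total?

301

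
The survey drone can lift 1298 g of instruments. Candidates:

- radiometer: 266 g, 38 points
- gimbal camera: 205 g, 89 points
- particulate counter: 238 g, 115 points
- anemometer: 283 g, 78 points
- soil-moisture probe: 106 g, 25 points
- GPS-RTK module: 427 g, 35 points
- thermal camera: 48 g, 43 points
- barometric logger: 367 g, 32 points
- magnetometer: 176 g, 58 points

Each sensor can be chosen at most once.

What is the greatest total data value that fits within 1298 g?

421

By data value per g: thermal camera 0.90, particulate counter 0.48, gimbal camera 0.43 lead.
Filling by ratio: gimbal camera + particulate counter + anemometer + soil-moisture probe + thermal camera + magnetometer for 408, with 242 g left unused.
The 106 g tied up in soil-moisture probe is better spent on radiometer — total rises to 421 (1216 g).
The closest alternative, gimbal camera + particulate counter + anemometer + soil-moisture probe + thermal camera + magnetometer, reaches only 408.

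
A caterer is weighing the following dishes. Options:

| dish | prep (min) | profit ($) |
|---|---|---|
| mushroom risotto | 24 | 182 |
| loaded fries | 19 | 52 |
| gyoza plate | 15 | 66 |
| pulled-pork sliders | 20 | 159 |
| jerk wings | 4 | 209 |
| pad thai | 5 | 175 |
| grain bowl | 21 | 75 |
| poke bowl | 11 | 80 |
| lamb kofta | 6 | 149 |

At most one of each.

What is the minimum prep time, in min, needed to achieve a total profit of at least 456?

15

Minimise min subject to total profit ≥ 456.
Taking jerk wings + pad thai + lamb kofta gives 533 (≥ 456) for 15 min.
Any bundle with less than 15 min falls short of 456.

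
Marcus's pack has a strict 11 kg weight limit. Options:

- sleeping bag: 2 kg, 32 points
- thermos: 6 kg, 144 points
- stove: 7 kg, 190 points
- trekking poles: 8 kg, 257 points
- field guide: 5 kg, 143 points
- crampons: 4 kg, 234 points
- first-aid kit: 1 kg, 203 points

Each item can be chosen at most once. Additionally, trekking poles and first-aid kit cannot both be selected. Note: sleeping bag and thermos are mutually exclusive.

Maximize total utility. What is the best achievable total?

581

The ratio heuristic lands on field guide + crampons + first-aid kit (580) but leaves 1 kg idle.
Replace field guide with thermos: the trade gains 1 net, giving 581 at 11 kg.
No other feasible combination exceeds 581.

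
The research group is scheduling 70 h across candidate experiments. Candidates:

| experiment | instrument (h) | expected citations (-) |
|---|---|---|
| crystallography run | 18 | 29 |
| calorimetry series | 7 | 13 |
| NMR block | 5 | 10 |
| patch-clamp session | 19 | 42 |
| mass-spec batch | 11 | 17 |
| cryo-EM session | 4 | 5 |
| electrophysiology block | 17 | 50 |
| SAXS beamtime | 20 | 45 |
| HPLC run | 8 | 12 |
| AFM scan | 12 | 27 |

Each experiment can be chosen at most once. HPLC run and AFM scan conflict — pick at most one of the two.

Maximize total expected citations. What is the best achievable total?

164

Taking patch-clamp session + electrophysiology block + SAXS beamtime + AFM scan: 68 h used, 164 in expected citations.
The closest alternative, calorimetry series + NMR block + patch-clamp session + electrophysiology block + SAXS beamtime, reaches only 160.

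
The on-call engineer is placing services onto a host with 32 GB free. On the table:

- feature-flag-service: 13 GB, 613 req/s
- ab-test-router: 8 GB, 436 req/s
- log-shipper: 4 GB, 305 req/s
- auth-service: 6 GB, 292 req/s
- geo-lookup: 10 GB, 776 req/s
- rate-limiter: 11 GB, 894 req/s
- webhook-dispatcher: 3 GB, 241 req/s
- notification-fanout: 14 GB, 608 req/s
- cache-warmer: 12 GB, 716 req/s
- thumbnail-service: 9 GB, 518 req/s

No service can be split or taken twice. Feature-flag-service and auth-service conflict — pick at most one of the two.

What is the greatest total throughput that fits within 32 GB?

2347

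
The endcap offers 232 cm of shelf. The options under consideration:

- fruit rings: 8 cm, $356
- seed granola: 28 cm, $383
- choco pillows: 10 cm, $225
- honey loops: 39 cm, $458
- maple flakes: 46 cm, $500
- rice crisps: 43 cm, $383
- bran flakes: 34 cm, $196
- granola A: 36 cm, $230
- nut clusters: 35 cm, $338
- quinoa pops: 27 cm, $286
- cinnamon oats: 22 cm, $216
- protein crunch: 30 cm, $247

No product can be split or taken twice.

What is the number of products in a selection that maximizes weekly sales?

8

Best achievable weekly sales is 2859.
For example fruit rings + seed granola + choco pillows + honey loops + maple flakes + rice crisps + nut clusters + cinnamon oats achieves it, using 231 cm.
Any selection reaching 2859 contains exactly 8 products.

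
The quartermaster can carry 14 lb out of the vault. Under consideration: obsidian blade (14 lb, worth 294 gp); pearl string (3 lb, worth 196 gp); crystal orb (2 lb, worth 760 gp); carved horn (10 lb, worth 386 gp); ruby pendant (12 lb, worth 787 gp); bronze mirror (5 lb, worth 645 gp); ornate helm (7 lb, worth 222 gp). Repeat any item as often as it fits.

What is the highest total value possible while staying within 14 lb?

Density check — crystal orb 380.00, bronze mirror 129.00, ruby pendant 65.58 are the best per lb.
The ratio ordering already packs tightly: 7×crystal orb, 14 lb, 5320.

5320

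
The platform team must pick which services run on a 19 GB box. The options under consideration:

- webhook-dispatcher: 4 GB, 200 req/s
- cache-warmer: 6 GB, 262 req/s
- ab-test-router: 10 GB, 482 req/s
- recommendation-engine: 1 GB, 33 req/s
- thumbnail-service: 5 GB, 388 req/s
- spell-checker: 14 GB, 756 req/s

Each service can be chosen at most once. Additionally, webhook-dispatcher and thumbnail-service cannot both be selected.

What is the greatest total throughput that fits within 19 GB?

Best packing: thumbnail-service + spell-checker — 19 GB, 1144 total.
An exhaustive check of the 64 subsets confirms 1144.

1144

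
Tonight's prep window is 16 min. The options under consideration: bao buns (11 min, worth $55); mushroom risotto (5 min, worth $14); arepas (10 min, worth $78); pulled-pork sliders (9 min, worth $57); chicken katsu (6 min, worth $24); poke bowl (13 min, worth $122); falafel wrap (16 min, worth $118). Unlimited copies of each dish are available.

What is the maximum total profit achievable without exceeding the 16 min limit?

By profit per min: poke bowl 9.38, arepas 7.80, falafel wrap 7.38 lead.
Taking poke bowl: 13 min used, 122 in profit.
That's the maximum — no swap from here does better than 122.

122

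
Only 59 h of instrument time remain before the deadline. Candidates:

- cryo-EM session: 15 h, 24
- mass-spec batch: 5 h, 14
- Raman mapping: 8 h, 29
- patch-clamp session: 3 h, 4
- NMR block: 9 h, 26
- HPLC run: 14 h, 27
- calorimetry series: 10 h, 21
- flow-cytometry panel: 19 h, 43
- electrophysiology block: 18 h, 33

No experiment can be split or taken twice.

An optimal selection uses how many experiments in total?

Optimal total is 145.
One optimal bundle: mass-spec batch + Raman mapping + NMR block + flow-cytometry panel + electrophysiology block (59 h).
Every optimal selection uses 5 experiments.

5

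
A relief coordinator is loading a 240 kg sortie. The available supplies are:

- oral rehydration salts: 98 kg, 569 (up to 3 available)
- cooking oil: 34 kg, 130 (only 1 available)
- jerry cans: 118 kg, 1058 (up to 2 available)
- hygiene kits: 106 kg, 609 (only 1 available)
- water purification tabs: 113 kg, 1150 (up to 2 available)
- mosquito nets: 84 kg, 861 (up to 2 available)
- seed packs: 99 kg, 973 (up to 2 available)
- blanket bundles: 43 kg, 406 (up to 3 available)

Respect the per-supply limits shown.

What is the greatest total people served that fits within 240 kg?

2417

Filling by ratio: 2×mosquito nets + blanket bundles for 2128, with 29 kg left unused.
The 84 kg tied up in mosquito nets is better spent on water purification tabs — total rises to 2417 (240 kg).
Every other selection either busts 240 kg or exceeds an availability limit or fails to beat 2417.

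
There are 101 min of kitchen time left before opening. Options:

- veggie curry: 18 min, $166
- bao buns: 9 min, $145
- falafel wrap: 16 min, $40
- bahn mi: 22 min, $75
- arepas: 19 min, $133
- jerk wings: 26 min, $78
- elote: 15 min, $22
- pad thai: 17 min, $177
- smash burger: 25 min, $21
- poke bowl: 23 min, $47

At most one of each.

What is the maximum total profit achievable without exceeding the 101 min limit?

736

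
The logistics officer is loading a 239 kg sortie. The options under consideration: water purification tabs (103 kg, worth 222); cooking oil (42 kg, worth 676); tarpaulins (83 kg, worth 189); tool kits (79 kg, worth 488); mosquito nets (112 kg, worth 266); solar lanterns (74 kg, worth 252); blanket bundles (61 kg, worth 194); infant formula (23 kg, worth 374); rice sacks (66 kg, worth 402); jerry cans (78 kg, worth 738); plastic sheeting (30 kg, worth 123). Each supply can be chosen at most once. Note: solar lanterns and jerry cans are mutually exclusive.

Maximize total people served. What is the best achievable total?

By people served per kg: infant formula 16.26, cooking oil 16.10, jerry cans 9.46, tool kits 6.18 lead.
The ratio heuristic lands on cooking oil + tool kits + infant formula + jerry cans (2276) but leaves 17 kg idle.
The 79 kg tied up in tool kits is better spent on rice sacks + plastic sheeting — total rises to 2313 (239 kg).
Runner-up cooking oil + tool kits + infant formula + jerry cans tops out at 2276.

2313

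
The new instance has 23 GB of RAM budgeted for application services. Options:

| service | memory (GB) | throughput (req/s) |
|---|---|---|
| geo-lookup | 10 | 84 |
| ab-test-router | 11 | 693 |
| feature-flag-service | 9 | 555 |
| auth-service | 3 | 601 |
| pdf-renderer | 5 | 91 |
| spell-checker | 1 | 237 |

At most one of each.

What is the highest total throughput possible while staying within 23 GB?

1849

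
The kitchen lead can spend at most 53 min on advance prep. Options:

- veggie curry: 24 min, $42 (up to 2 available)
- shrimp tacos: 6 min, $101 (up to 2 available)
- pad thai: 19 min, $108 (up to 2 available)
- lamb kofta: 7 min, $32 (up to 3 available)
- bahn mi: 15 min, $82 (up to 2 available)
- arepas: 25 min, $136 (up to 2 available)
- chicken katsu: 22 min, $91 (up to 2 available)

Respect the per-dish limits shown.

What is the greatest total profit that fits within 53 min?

424

Taking the top-ratio dishes first gives 2×shrimp tacos + 2×pad thai for 418 (50 min).
The 19 min tied up in pad thai is better spent on lamb kofta + bahn mi — total rises to 424 (53 min).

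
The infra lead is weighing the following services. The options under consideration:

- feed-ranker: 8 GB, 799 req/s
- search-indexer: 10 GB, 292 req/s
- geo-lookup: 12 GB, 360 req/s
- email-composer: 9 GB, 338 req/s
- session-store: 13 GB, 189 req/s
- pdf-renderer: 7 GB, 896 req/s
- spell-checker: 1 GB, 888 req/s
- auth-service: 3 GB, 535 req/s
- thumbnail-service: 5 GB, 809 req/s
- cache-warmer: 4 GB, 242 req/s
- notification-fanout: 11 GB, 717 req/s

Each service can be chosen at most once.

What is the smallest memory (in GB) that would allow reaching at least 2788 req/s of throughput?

Need the lightest bundle worth ≥ 2788.
pdf-renderer + spell-checker + auth-service + thumbnail-service: 3128 throughput at 16 GB.
Below 16 GB the best achievable stays under 2788.

16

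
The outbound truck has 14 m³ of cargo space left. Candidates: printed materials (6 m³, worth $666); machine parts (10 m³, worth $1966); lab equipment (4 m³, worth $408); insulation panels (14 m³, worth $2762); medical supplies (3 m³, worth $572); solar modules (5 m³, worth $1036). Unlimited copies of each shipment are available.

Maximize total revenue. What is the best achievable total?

Taking the top-ratio shipments first gives medical supplies + 2×solar modules for 2644 (13 m³).
Replace medical supplies and 2×solar modules with insulation panels: the trade gains 118 net, giving 2762 at 14 m³.
Nothing else within 14 m³ beats 2762.

2762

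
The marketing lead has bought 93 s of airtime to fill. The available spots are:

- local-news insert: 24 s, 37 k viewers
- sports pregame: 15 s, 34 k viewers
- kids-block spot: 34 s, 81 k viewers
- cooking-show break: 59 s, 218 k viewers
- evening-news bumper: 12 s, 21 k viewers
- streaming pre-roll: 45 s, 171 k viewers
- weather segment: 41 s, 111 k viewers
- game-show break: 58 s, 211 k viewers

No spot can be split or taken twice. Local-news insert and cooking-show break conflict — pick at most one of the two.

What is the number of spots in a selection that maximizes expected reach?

2

Optimal total is 299.
For example kids-block spot + cooking-show break achieves it, using 93 s.
Any selection reaching 299 contains exactly 2 spots.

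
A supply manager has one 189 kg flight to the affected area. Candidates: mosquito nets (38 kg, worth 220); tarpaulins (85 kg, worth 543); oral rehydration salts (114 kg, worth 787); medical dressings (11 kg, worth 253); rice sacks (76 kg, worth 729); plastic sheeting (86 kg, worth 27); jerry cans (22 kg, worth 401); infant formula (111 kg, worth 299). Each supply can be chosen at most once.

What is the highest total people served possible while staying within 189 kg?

Greedy by ratio would take mosquito nets + medical dressings + rice sacks + jerry cans: 147 kg used, total 1603.
Dropping mosquito nets and medical dressings frees 49 kg; slotting in tarpaulins (85 kg) lifts the total to 1673 at 183 kg.
An exhaustive check of the 256 subsets confirms 1673.

1673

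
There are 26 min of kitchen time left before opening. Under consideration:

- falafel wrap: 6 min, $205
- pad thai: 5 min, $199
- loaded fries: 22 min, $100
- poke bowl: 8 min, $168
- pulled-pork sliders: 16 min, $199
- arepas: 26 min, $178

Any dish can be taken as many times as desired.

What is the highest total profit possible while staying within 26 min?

1001

Density check — pad thai 39.80, falafel wrap 34.17, poke bowl 21.00 are the best per min.
Greedy by ratio would take 5×pad thai: 25 min used, total 995.
Dropping pad thai frees 5 min; slotting in falafel wrap (6 min) lifts the total to 1001 at 26 min.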